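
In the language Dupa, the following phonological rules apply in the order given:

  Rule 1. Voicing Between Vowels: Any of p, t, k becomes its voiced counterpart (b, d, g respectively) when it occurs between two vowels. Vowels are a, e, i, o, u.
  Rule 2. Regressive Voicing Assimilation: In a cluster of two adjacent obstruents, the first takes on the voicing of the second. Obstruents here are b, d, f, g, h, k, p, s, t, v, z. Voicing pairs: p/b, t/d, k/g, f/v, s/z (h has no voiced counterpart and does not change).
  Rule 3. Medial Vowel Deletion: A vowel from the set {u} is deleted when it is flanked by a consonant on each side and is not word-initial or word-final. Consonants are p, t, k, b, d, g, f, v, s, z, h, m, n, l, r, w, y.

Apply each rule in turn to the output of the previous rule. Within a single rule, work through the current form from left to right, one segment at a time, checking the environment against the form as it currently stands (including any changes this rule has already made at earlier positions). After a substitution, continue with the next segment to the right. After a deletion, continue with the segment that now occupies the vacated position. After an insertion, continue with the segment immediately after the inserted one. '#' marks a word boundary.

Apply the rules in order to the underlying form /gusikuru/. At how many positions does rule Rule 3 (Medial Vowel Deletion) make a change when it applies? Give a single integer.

2

Rule 1 Voicing Between Vowels: [gusikuru] → [gusiguru]
Rule 2 Regressive Voicing Assimilation: no change — [gusiguru]
Rule 3 Medial Vowel Deletion: [gusiguru] → [gsigru]
Rule Rule 3 changed 2 position(s).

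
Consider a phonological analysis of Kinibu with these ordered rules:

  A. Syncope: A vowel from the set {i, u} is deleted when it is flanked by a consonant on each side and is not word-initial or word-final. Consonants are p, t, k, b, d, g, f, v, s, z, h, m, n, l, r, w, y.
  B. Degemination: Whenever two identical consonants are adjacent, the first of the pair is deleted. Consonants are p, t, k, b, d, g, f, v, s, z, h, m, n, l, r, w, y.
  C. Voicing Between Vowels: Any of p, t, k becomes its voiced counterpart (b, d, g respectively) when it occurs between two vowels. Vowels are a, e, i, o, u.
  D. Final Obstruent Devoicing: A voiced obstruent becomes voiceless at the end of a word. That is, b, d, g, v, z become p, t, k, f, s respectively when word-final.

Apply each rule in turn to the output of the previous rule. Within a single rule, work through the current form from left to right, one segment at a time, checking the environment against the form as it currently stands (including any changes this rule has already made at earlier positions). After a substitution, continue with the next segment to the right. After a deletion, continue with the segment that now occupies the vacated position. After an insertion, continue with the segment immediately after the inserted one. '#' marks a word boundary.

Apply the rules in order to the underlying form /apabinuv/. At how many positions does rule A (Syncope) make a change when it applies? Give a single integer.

2

A Syncope: [apabinuv] → [apabnv]
B Degemination: no change — [apabnv]
C Voicing Between Vowels: [apabnv] → [ababnv]
D Final Obstruent Devoicing: [ababnv] → [ababnf]
Rule A changed 2 position(s).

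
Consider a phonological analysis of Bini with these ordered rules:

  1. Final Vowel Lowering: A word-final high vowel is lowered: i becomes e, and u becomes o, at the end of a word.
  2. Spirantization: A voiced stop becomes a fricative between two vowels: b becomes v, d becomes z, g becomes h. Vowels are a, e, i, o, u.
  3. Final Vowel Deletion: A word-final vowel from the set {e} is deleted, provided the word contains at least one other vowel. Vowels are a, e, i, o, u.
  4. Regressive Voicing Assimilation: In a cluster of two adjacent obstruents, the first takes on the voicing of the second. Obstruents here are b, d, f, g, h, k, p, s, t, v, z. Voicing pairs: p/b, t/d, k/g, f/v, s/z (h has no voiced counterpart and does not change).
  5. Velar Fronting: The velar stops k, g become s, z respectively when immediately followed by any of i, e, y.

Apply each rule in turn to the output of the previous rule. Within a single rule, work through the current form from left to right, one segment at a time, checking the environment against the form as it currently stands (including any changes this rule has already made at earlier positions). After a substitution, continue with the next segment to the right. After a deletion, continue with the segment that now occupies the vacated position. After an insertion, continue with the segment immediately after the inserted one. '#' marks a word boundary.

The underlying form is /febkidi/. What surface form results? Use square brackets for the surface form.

[fepsiz]

1 Final Vowel Lowering: [febkidi] → [febkide]
2 Spirantization: [febkide] → [febkize]
3 Final Vowel Deletion: [febkize] → [febkiz]
4 Regressive Voicing Assimilation: [febkiz] → [fepkiz]
5 Velar Fronting: [fepkiz] → [fepsiz]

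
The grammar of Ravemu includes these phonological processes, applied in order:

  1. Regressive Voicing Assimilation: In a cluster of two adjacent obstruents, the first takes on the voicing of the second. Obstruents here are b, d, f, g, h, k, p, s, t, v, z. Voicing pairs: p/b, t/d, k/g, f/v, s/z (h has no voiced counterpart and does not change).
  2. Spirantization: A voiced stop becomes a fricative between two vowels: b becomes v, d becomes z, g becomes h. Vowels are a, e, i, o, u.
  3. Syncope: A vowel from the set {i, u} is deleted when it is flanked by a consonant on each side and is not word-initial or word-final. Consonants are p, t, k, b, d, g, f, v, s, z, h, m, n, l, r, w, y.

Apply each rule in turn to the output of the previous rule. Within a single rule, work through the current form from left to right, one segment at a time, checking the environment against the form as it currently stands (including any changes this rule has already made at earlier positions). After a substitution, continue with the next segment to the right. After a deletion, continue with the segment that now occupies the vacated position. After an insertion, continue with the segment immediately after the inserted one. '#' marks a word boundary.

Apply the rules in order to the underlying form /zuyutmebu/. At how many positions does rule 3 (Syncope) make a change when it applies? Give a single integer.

2

1 Regressive Voicing Assimilation: no change — [zuyutmebu]
2 Spirantization: [zuyutmebu] → [zuyutmevu]
3 Syncope: [zuyutmevu] → [zytmevu]
Rule 3 changed 2 position(s).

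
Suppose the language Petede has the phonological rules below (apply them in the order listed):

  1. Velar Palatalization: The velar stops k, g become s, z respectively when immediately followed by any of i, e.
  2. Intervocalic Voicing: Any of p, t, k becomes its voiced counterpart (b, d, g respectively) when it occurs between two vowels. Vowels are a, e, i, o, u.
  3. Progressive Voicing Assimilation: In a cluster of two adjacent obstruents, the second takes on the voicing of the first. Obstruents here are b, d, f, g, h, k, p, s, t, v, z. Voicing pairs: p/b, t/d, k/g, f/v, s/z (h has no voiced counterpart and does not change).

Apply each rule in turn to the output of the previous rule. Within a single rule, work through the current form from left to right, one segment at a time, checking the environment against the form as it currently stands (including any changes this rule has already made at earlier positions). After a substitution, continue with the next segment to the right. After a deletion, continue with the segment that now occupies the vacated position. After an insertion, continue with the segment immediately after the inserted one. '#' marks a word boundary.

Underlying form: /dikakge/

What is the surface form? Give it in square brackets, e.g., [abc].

1 Velar Palatalization: [dikakge] → [dikakze]
2 Intervocalic Voicing: [dikakze] → [digakze]
3 Progressive Voicing Assimilation: [digakze] → [digakse]

[digakse]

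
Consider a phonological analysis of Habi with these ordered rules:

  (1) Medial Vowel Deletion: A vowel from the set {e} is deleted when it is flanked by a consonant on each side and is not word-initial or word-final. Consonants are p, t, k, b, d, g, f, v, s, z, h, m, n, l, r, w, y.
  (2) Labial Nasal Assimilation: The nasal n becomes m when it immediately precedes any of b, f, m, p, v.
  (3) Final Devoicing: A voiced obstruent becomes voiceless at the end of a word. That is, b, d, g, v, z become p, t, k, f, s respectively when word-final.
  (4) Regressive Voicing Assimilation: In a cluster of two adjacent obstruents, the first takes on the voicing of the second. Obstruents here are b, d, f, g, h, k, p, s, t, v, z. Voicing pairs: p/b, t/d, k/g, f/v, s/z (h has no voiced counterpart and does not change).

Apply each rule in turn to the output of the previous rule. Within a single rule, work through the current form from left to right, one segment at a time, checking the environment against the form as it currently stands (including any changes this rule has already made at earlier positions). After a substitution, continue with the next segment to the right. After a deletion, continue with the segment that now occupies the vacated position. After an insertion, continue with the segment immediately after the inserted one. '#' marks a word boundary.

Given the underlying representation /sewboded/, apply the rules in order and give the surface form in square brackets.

(1) Medial Vowel Deletion: [sewboded] → [swbodd]
(2) Labial Nasal Assimilation: no change — [swbodd]
(3) Final Devoicing: [swbodd] → [swbodt]
(4) Regressive Voicing Assimilation: [swbodt] → [swbott]

[swbott]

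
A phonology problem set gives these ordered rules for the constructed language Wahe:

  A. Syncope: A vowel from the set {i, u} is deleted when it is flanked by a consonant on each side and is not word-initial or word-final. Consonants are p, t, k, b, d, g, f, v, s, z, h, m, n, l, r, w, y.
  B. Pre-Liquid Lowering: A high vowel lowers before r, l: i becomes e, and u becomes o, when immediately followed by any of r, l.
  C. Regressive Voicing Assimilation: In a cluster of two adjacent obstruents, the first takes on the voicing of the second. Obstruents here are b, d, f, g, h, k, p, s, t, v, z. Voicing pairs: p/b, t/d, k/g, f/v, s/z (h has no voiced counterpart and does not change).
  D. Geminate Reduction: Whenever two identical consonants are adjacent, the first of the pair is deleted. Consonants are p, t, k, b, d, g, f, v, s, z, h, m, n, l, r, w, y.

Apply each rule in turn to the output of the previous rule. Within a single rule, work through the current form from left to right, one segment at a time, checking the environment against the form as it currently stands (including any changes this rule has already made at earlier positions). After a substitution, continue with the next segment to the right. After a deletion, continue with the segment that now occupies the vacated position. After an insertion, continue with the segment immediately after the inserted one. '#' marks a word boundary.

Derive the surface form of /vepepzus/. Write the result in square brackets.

[vepebs]

A Syncope: [vepepzus] → [vepepzs]
B Pre-Liquid Lowering: no change — [vepepzs]
C Regressive Voicing Assimilation: [vepepzs] → [vepebss]
D Geminate Reduction: [vepebss] → [vepebs]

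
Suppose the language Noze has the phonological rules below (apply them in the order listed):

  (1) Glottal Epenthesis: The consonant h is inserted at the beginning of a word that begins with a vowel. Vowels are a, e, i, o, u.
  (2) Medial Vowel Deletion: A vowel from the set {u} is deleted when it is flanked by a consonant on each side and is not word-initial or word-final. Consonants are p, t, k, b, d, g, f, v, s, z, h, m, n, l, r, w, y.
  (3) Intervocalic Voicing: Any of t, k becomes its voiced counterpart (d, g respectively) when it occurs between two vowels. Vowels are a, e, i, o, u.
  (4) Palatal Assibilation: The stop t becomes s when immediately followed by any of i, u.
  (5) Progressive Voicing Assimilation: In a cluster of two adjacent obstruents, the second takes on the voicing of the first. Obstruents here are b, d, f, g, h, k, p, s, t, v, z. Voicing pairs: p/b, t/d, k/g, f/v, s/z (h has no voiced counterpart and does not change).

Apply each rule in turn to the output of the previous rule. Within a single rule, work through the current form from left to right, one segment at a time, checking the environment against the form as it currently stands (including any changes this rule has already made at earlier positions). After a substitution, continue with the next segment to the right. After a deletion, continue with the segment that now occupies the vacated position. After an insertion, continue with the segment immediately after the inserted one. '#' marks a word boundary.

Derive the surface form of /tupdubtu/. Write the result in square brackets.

[tptpsu]

(1) Glottal Epenthesis: no change — [tupdubtu]
(2) Medial Vowel Deletion: [tupdubtu] → [tpdbtu]
(3) Intervocalic Voicing: no change — [tpdbtu]
(4) Palatal Assibilation: [tpdbtu] → [tpdbsu]
(5) Progressive Voicing Assimilation: [tpdbsu] → [tptpsu]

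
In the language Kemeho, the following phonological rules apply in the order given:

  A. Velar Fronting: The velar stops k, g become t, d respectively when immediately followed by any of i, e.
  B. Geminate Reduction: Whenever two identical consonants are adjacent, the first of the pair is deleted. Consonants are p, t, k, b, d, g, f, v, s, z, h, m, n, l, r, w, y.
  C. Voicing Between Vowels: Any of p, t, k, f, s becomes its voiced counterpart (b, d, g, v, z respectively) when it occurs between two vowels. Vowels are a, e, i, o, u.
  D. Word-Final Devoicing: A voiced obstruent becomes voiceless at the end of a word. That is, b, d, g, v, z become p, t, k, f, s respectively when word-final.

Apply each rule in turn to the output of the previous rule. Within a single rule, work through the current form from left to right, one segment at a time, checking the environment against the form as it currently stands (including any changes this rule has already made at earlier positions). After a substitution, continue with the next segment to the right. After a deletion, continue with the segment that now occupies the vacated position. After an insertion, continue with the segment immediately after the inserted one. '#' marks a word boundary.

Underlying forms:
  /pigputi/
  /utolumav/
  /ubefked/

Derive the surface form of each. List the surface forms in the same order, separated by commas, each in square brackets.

/pigputi/:
  A Velar Fronting: no change — [pigputi]
  B Geminate Reduction: no change — [pigputi]
  C Voicing Between Vowels: [pigputi] → [pigpudi]
  D Word-Final Devoicing: no change — [pigpudi]
/utolumav/:
  A Velar Fronting: no change — [utolumav]
  B Geminate Reduction: no change — [utolumav]
  C Voicing Between Vowels: [utolumav] → [udolumav]
  D Word-Final Devoicing: [udolumav] → [udolumaf]
/ubefked/:
  A Velar Fronting: [ubefked] → [ubefted]
  B Geminate Reduction: no change — [ubefted]
  C Voicing Between Vowels: no change — [ubefted]
  D Word-Final Devoicing: [ubefted] → [ubeftet]

[pigpudi], [udolumaf], [ubeftet]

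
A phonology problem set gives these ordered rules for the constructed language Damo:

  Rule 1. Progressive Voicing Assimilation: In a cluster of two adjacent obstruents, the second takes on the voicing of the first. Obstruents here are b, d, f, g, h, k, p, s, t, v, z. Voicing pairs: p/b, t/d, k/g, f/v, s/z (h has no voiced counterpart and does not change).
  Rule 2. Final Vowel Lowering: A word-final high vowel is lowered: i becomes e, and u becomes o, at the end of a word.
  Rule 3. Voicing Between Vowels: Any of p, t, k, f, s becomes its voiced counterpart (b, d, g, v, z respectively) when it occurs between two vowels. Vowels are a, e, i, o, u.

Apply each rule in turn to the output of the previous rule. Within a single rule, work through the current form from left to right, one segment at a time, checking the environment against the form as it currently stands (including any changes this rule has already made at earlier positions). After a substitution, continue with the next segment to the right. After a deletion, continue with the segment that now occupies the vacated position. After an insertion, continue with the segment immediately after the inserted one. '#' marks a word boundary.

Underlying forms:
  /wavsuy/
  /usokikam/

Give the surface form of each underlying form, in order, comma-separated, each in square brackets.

[wavzuy], [uzogigam]

/wavsuy/:
  Rule 1 Progressive Voicing Assimilation: [wavsuy] → [wavzuy]
  Rule 2 Final Vowel Lowering: no change — [wavzuy]
  Rule 3 Voicing Between Vowels: no change — [wavzuy]
/usokikam/:
  Rule 1 Progressive Voicing Assimilation: no change — [usokikam]
  Rule 2 Final Vowel Lowering: no change — [usokikam]
  Rule 3 Voicing Between Vowels: [usokikam] → [uzogigam]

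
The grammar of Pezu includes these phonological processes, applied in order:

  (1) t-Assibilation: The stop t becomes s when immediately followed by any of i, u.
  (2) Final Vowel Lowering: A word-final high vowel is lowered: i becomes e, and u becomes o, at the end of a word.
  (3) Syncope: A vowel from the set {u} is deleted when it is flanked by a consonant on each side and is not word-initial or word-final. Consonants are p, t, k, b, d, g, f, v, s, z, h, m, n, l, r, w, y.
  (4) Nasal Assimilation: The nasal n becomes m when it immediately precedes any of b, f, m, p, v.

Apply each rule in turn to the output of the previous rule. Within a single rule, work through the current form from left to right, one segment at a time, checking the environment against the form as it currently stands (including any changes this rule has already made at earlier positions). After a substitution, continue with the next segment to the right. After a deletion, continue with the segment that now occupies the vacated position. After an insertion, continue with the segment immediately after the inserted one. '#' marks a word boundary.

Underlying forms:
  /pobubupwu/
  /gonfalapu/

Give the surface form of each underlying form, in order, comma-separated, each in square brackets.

/pobubupwu/:
  (1) t-Assibilation: no change — [pobubupwu]
  (2) Final Vowel Lowering: [pobubupwu] → [pobubupwo]
  (3) Syncope: [pobubupwo] → [pobbpwo]
  (4) Nasal Assimilation: no change — [pobbpwo]
/gonfalapu/:
  (1) t-Assibilation: no change — [gonfalapu]
  (2) Final Vowel Lowering: [gonfalapu] → [gonfalapo]
  (3) Syncope: no change — [gonfalapo]
  (4) Nasal Assimilation: [gonfalapo] → [gomfalapo]

[pobbpwo], [gomfalapo]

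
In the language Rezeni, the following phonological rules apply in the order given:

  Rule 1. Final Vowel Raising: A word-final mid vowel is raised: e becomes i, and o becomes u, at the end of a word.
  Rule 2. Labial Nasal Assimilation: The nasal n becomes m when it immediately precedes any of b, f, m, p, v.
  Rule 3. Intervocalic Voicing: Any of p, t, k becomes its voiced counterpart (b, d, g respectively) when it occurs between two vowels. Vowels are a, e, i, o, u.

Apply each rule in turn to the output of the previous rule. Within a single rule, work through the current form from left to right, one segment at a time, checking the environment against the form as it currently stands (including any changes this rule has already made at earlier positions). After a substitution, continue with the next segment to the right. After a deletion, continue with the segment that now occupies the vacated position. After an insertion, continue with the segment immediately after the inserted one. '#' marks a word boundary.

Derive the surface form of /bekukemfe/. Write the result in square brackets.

[begugemfi]

Rule 1 Final Vowel Raising: [bekukemfe] → [bekukemfi]
Rule 2 Labial Nasal Assimilation: no change — [bekukemfi]
Rule 3 Intervocalic Voicing: [bekukemfi] → [begugemfi]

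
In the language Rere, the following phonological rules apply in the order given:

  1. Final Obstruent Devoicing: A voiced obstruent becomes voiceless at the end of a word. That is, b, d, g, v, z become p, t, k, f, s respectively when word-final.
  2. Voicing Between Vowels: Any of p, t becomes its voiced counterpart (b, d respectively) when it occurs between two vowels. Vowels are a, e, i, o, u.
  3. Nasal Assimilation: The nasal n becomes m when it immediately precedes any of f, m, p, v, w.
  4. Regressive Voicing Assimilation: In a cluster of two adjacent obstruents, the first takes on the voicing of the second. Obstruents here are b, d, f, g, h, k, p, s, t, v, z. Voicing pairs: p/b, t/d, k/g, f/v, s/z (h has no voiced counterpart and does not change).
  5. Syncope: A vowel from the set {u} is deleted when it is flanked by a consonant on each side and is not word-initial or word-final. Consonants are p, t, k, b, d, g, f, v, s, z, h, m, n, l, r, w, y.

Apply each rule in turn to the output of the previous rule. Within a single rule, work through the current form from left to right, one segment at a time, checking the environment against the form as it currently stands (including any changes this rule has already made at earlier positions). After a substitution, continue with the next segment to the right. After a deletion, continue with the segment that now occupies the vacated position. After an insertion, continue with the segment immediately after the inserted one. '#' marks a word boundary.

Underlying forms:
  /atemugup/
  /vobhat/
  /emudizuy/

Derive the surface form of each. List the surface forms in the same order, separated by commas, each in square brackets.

/atemugup/:
  1 Final Obstruent Devoicing: no change — [atemugup]
  2 Voicing Between Vowels: [atemugup] → [ademugup]
  3 Nasal Assimilation: no change — [ademugup]
  4 Regressive Voicing Assimilation: no change — [ademugup]
  5 Syncope: [ademugup] → [ademgp]
/vobhat/:
  1 Final Obstruent Devoicing: no change — [vobhat]
  2 Voicing Between Vowels: no change — [vobhat]
  3 Nasal Assimilation: no change — [vobhat]
  4 Regressive Voicing Assimilation: [vobhat] → [vophat]
  5 Syncope: no change — [vophat]
/emudizuy/:
  1 Final Obstruent Devoicing: no change — [emudizuy]
  2 Voicing Between Vowels: no change — [emudizuy]
  3 Nasal Assimilation: no change — [emudizuy]
  4 Regressive Voicing Assimilation: no change — [emudizuy]
  5 Syncope: [emudizuy] → [emdizy]

[ademgp], [vophat], [emdizy]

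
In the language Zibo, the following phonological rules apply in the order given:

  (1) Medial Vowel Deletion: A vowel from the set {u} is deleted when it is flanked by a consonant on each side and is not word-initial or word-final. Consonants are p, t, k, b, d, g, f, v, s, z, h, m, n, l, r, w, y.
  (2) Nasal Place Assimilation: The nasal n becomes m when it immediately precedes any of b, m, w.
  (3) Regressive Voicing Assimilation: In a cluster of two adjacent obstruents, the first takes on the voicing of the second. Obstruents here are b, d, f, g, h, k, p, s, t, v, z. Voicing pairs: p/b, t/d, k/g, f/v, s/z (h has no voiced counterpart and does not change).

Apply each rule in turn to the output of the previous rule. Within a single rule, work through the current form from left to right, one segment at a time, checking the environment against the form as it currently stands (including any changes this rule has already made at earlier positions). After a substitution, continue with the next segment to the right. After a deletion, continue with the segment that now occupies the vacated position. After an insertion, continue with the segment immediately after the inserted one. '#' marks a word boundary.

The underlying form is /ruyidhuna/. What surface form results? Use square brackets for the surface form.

(1) Medial Vowel Deletion: [ruyidhuna] → [ryidhna]
(2) Nasal Place Assimilation: no change — [ryidhna]
(3) Regressive Voicing Assimilation: [ryidhna] → [ryithna]

[ryithna]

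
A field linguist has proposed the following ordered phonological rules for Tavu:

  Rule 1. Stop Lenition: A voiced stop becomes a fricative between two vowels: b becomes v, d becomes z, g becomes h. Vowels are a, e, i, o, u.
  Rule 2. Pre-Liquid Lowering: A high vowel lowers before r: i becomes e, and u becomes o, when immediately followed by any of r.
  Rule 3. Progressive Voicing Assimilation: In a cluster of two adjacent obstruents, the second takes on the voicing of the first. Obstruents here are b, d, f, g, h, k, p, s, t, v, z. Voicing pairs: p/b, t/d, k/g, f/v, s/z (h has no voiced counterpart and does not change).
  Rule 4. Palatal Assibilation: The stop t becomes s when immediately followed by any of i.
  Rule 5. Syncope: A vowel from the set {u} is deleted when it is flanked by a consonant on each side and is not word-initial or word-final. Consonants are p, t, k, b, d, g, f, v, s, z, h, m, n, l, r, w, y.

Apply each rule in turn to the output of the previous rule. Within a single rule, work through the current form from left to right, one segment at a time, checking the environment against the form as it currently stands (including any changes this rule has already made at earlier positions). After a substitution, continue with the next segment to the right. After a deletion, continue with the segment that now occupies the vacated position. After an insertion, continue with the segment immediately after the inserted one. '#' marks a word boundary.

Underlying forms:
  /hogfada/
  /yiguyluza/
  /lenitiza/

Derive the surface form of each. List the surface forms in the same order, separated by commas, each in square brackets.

/hogfada/:
  Rule 1 Stop Lenition: [hogfada] → [hogfaza]
  Rule 2 Pre-Liquid Lowering: no change — [hogfaza]
  Rule 3 Progressive Voicing Assimilation: [hogfaza] → [hogvaza]
  Rule 4 Palatal Assibilation: no change — [hogvaza]
  Rule 5 Syncope: no change — [hogvaza]
/yiguyluza/:
  Rule 1 Stop Lenition: [yiguyluza] → [yihuyluza]
  Rule 2 Pre-Liquid Lowering: no change — [yihuyluza]
  Rule 3 Progressive Voicing Assimilation: no change — [yihuyluza]
  Rule 4 Palatal Assibilation: no change — [yihuyluza]
  Rule 5 Syncope: [yihuyluza] → [yihylza]
/lenitiza/:
  Rule 1 Stop Lenition: no change — [lenitiza]
  Rule 2 Pre-Liquid Lowering: no change — [lenitiza]
  Rule 3 Progressive Voicing Assimilation: no change — [lenitiza]
  Rule 4 Palatal Assibilation: [lenitiza] → [lenisiza]
  Rule 5 Syncope: no change — [lenisiza]

[hogvaza], [yihylza], [lenisiza]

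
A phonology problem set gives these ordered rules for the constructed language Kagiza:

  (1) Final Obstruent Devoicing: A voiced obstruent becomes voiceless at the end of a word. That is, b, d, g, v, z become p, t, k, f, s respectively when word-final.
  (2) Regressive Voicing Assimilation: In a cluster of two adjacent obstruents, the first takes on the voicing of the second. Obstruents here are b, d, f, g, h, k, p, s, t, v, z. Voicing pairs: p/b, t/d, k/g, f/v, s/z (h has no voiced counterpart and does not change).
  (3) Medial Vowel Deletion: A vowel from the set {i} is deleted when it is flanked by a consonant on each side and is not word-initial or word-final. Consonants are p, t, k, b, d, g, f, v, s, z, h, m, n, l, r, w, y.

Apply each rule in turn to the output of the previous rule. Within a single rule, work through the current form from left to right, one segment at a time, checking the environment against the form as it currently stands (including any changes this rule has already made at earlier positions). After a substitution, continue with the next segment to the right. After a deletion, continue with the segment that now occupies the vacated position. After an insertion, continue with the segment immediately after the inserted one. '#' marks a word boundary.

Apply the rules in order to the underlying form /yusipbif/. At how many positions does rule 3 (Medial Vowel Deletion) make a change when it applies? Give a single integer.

(1) Final Obstruent Devoicing: no change — [yusipbif]
(2) Regressive Voicing Assimilation: [yusipbif] → [yusibbif]
(3) Medial Vowel Deletion: [yusibbif] → [yusbbf]
Rule 3 changed 2 position(s).

2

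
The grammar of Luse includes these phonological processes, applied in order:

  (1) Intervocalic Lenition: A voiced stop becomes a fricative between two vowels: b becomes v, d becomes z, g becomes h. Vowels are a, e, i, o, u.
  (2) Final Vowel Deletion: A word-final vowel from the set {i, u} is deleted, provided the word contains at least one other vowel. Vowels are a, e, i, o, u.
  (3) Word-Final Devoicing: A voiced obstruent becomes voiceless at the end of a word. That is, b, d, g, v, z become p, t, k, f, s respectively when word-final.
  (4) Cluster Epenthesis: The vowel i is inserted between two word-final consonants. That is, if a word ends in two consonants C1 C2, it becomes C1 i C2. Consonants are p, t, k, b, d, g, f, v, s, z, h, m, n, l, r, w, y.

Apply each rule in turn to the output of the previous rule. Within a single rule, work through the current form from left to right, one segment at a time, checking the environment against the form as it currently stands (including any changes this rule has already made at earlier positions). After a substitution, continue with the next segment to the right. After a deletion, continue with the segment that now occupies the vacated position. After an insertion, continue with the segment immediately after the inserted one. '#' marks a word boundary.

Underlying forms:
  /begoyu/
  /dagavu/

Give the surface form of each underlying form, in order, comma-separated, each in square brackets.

[behoy], [dahaf]

/begoyu/:
  (1) Intervocalic Lenition: [begoyu] → [behoyu]
  (2) Final Vowel Deletion: [behoyu] → [behoy]
  (3) Word-Final Devoicing: no change — [behoy]
  (4) Cluster Epenthesis: no change — [behoy]
/dagavu/:
  (1) Intervocalic Lenition: [dagavu] → [dahavu]
  (2) Final Vowel Deletion: [dahavu] → [dahav]
  (3) Word-Final Devoicing: [dahav] → [dahaf]
  (4) Cluster Epenthesis: no change — [dahaf]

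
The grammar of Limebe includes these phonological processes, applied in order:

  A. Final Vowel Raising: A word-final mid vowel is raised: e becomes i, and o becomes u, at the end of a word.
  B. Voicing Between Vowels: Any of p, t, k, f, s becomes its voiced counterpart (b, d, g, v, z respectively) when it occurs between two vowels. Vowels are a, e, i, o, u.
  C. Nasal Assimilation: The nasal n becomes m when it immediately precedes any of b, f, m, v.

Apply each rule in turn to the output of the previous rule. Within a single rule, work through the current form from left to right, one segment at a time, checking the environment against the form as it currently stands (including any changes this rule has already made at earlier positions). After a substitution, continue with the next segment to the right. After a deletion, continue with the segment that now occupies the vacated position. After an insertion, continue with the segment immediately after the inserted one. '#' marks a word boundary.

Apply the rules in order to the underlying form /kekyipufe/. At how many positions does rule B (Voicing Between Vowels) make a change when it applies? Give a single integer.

2

A Final Vowel Raising: [kekyipufe] → [kekyipufi]
B Voicing Between Vowels: [kekyipufi] → [kekyibuvi]
C Nasal Assimilation: no change — [kekyibuvi]
Rule B changed 2 position(s).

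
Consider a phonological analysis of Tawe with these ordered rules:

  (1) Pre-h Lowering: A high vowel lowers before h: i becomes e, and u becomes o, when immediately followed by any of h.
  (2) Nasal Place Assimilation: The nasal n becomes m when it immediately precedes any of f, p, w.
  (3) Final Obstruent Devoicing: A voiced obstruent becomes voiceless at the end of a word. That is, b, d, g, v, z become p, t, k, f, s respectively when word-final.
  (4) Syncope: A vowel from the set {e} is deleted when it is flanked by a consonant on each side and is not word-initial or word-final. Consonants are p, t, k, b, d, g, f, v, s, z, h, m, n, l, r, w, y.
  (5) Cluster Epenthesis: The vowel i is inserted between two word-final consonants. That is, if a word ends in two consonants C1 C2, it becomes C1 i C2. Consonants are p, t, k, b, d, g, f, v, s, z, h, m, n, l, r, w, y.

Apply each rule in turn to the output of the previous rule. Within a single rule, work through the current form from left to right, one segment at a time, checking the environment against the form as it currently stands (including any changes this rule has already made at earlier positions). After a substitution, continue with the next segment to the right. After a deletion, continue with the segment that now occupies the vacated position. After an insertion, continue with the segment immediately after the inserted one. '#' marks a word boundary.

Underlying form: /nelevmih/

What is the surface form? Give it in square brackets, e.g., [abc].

(1) Pre-h Lowering: [nelevmih] → [nelevmeh]
(2) Nasal Place Assimilation: no change — [nelevmeh]
(3) Final Obstruent Devoicing: no change — [nelevmeh]
(4) Syncope: [nelevmeh] → [nlvmh]
(5) Cluster Epenthesis: [nlvmh] → [nlvmih]

[nlvmih]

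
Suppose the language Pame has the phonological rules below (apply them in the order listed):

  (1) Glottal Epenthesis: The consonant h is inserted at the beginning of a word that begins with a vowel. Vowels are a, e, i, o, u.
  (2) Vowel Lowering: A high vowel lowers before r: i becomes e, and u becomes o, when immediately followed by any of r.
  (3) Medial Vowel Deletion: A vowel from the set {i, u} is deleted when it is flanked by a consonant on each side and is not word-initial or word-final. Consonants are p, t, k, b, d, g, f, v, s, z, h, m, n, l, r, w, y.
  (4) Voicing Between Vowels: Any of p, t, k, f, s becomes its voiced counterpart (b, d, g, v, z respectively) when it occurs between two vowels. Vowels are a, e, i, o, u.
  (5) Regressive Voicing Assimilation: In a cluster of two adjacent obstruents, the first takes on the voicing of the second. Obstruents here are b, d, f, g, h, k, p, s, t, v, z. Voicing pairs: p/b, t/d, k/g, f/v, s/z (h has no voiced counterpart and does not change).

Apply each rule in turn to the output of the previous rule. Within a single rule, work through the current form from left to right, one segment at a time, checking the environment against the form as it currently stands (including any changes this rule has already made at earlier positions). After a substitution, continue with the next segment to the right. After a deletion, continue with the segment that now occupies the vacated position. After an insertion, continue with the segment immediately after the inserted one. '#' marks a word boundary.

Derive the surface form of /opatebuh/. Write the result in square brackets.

[hobadeph]

(1) Glottal Epenthesis: [opatebuh] → [hopatebuh]
(2) Vowel Lowering: no change — [hopatebuh]
(3) Medial Vowel Deletion: [hopatebuh] → [hopatebh]
(4) Voicing Between Vowels: [hopatebh] → [hobadebh]
(5) Regressive Voicing Assimilation: [hobadebh] → [hobadeph]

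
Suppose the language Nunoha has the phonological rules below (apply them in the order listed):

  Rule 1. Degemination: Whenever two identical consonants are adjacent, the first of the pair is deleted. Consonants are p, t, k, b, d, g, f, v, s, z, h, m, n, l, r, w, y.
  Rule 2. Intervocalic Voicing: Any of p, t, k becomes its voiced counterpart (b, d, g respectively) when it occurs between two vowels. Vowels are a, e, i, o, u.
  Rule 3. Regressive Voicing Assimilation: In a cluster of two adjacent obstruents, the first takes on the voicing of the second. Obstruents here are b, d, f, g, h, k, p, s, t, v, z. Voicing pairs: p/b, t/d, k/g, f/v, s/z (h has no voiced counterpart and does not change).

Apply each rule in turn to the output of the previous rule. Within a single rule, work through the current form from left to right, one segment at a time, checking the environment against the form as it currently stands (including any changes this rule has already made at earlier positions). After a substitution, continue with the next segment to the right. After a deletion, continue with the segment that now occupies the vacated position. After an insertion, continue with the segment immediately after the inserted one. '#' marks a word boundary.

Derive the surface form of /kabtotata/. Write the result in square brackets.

[kaptodada]

Rule 1 Degemination: no change — [kabtotata]
Rule 2 Intervocalic Voicing: [kabtotata] → [kabtodada]
Rule 3 Regressive Voicing Assimilation: [kabtodada] → [kaptodada]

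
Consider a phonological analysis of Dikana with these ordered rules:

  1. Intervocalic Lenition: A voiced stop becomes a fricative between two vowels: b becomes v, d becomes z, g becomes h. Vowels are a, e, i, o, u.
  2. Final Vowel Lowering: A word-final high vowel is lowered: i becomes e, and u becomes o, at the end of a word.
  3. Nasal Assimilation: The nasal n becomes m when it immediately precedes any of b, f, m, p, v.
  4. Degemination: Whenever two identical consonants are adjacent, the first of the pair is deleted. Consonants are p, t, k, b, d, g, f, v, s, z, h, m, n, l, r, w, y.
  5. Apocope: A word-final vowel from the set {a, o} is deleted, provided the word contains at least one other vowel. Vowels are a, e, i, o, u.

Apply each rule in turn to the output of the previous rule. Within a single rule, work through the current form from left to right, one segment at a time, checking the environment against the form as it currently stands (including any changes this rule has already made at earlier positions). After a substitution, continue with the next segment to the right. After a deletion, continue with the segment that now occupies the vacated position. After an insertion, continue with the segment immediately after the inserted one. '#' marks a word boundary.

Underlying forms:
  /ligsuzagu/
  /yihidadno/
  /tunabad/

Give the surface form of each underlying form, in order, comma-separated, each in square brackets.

/ligsuzagu/:
  1 Intervocalic Lenition: [ligsuzagu] → [ligsuzahu]
  2 Final Vowel Lowering: [ligsuzahu] → [ligsuzaho]
  3 Nasal Assimilation: no change — [ligsuzaho]
  4 Degemination: no change — [ligsuzaho]
  5 Apocope: [ligsuzaho] → [ligsuzah]
/yihidadno/:
  1 Intervocalic Lenition: [yihidadno] → [yihizadno]
  2 Final Vowel Lowering: no change — [yihizadno]
  3 Nasal Assimilation: no change — [yihizadno]
  4 Degemination: no change — [yihizadno]
  5 Apocope: [yihizadno] → [yihizadn]
/tunabad/:
  1 Intervocalic Lenition: [tunabad] → [tunavad]
  2 Final Vowel Lowering: no change — [tunavad]
  3 Nasal Assimilation: no change — [tunavad]
  4 Degemination: no change — [tunavad]
  5 Apocope: no change — [tunavad]

[ligsuzah], [yihizadn], [tunavad]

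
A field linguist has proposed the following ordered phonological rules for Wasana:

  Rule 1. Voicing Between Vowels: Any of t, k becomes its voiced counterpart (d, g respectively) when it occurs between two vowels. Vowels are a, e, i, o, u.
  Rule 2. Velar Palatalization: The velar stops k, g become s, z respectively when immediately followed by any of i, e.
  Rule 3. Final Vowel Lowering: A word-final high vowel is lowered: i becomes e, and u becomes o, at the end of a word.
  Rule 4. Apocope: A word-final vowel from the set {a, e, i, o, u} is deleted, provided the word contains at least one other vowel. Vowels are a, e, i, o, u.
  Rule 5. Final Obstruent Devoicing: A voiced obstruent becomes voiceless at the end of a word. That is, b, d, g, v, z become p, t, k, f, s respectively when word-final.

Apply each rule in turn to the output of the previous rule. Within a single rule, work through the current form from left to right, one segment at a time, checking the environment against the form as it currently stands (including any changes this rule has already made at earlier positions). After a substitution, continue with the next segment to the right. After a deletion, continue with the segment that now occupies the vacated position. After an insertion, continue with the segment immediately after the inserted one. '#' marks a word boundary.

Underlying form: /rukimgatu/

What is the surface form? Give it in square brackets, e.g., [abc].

[ruzimgat]

Rule 1 Voicing Between Vowels: [rukimgatu] → [rugimgadu]
Rule 2 Velar Palatalization: [rugimgadu] → [ruzimgadu]
Rule 3 Final Vowel Lowering: [ruzimgadu] → [ruzimgado]
Rule 4 Apocope: [ruzimgado] → [ruzimgad]
Rule 5 Final Obstruent Devoicing: [ruzimgad] → [ruzimgat]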